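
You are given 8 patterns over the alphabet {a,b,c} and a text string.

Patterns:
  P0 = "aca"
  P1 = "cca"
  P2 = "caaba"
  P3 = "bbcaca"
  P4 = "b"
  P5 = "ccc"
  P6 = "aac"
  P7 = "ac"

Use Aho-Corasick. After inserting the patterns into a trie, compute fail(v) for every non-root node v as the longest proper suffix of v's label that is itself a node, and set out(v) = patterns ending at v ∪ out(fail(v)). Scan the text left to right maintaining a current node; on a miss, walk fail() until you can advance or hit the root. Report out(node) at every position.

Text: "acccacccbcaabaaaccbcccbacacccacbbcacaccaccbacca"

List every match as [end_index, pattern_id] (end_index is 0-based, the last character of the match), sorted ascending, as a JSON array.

Build automaton:
Trie (insert patterns):
  0='ε' goto a→1 b→11 c→4
  1='a' goto a→18 c→2
  2='ac' goto a→3  ←P7
  3='aca' goto ·  ←P0
  4='c' goto a→7 c→5
  5='cc' goto a→6 c→17
  6='cca' goto ·  ←P1
  7='ca' goto a→8
  8='caa' goto b→9
  9='caab' goto a→10
  10='caaba' goto ·  ←P2
  11='b' goto b→12  ←P4
  12='bb' goto c→13
  13='bbc' goto a→14
  14='bbca' goto c→15
  15='bbcac' goto a→16
  16='bbcaca' goto ·  ←P3
  17='ccc' goto ·  ←P5
  18='aa' goto c→19
  19='aac' goto ·  ←P6

BFS fail/out derivation:
  n1('a'): parent n0 fail=0; on 'a' 0 → fail=0;  out ∅∪∅=∅
  n4('c'): parent n0 fail=0; on 'c' 0 → fail=0;  out ∅∪∅=∅
  n11('b'): parent n0 fail=0; on 'b' 0 → fail=0;  out {4}∪∅={4}
  n2('ac'): parent n1 fail=0; on 'c' 0 → fail=4;  out {7}∪∅={7}
  n5('cc'): parent n4 fail=0; on 'c' 0 → fail=4;  out ∅∪∅=∅
  n7('ca'): parent n4 fail=0; on 'a' 0 → fail=1;  out ∅∪∅=∅
  n12('bb'): parent n11 fail=0; on 'b' 0 → fail=11;  out ∅∪{4}={4}
  n18('aa'): parent n1 fail=0; on 'a' 0 → fail=1;  out ∅∪∅=∅
  n3('aca'): parent n2 fail=4; on 'a' 4 → fail=7;  out {0}∪∅={0}
  n6('cca'): parent n5 fail=4; on 'a' 4 → fail=7;  out {1}∪∅={1}
  n8('caa'): parent n7 fail=1; on 'a' 1 → fail=18;  out ∅∪∅=∅
  n13('bbc'): parent n12 fail=11; on 'c' 11→0 → fail=4;  out ∅∪∅=∅
  n17('ccc'): parent n5 fail=4; on 'c' 4 → fail=5;  out {5}∪∅={5}
  n19('aac'): parent n18 fail=1; on 'c' 1 → fail=2;  out {6}∪{7}={6,7}
  n9('caab'): parent n8 fail=18; on 'b' 18→1→0 → fail=11;  out ∅∪{4}={4}
  n14('bbca'): parent n13 fail=4; on 'a' 4 → fail=7;  out ∅∪∅=∅
  n10('caaba'): parent n9 fail=11; on 'a' 11→0 → fail=1;  out {2}∪∅={2}
  n15('bbcac'): parent n14 fail=7; on 'c' 7→1 → fail=2;  out ∅∪{7}={7}
  n16('bbcaca'): parent n15 fail=2; on 'a' 2 → fail=3;  out {3}∪{0}={0,3}

Scan:
[0] read 'a'  n0⇒n1
[1] read 'c'  n1⇒n2  emit P7@[0:1]
[2] read 'c'  n2⇒n5 ·f
[3] read 'c'  n5⇒n17  emit P5@[1:3]
[4] read 'a'  n17⇒n6 ·f  emit P1@[2:4]
[5] read 'c'  n6⇒n2 ·f  emit P7@[4:5]
[6] read 'c'  n2⇒n5 ·f
[7] read 'c'  n5⇒n17  emit P5@[5:7]
[8] read 'b'  n17⇒n11 ·f  emit P4@[8:8]
[9] read 'c'  n11⇒n4 ·f
[10] read 'a'  n4⇒n7
[11] read 'a'  n7⇒n8
[12] read 'b'  n8⇒n9  emit P4@[12:12]
[13] read 'a'  n9⇒n10  emit P2@[9:13]
[14] read 'a'  n10⇒n18 ·f
[15] read 'a'  n18⇒n18 ·f
[16] read 'c'  n18⇒n19  emit P6@[14:16],P7@[15:16]
[17] read 'c'  n19⇒n5 ·f
[18] read 'b'  n5⇒n11 ·f  emit P4@[18:18]
[19] read 'c'  n11⇒n4 ·f
[20] read 'c'  n4⇒n5
[21] read 'c'  n5⇒n17  emit P5@[19:21]
[22] read 'b'  n17⇒n11 ·f  emit P4@[22:22]
[23] read 'a'  n11⇒n1 ·f
[24] read 'c'  n1⇒n2  emit P7@[23:24]
[25] read 'a'  n2⇒n3  emit P0@[23:25]
[26] read 'c'  n3⇒n2 ·f  emit P7@[25:26]
[27] read 'c'  n2⇒n5 ·f
[28] read 'c'  n5⇒n17  emit P5@[26:28]
[29] read 'a'  n17⇒n6 ·f  emit P1@[27:29]
[30] read 'c'  n6⇒n2 ·f  emit P7@[29:30]
[31] read 'b'  n2⇒n11 ·f  emit P4@[31:31]
[32] read 'b'  n11⇒n12  emit P4@[32:32]
[33] read 'c'  n12⇒n13
[34] read 'a'  n13⇒n14
[35] read 'c'  n14⇒n15  emit P7@[34:35]
[36] read 'a'  n15⇒n16  emit P0@[34:36],P3@[31:36]
[37] read 'c'  n16⇒n2 ·f  emit P7@[36:37]
[38] read 'c'  n2⇒n5 ·f
[39] read 'a'  n5⇒n6  emit P1@[37:39]
[40] read 'c'  n6⇒n2 ·f  emit P7@[39:40]
[41] read 'c'  n2⇒n5 ·f
[42] read 'b'  n5⇒n11 ·f  emit P4@[42:42]
[43] read 'a'  n11⇒n1 ·f
[44] read 'c'  n1⇒n2  emit P7@[43:44]
[45] read 'c'  n2⇒n5 ·f
[46] read 'a'  n5⇒n6  emit P1@[44:46]

All matches (sorted): [[1,7],[3,5],[4,1],[5,7],[7,5],[8,4],[12,4],[13,2],[16,6],[16,7],[18,4],[21,5],[22,4],[24,7],[25,0],[26,7],[28,5],[29,1],[30,7],[31,4],[32,4],[35,7],[36,0],[36,3],[37,7],[39,1],[40,7],[42,4],[44,7],[46,1]]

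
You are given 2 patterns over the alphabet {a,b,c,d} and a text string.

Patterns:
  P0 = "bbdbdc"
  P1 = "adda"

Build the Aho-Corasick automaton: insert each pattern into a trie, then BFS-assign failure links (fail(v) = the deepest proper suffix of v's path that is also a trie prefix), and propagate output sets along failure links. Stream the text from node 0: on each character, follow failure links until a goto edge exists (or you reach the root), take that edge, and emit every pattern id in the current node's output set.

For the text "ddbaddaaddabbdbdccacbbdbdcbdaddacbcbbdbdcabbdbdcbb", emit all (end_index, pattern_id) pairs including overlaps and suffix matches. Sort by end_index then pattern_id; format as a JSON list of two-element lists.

Build automaton:
Trie nodes:
  0='ε' goto a→7 b→1
  1='b' goto b→2
  2='bb' goto d→3
  3='bbd' goto b→4
  4='bbdb' goto d→5
  5='bbdbd' goto c→6
  6='bbdbdc' goto ·  ←P0
  7='a' goto d→8
  8='ad' goto d→9
  9='add' goto a→10
  10='adda' goto ·  ←P1

BFS fail/out derivation:
  n1('b'): parent n0 fail=0; on 'b' 0 → fail=0;  out ∅∪∅=∅
  n7('a'): parent n0 fail=0; on 'a' 0 → fail=0;  out ∅∪∅=∅
  n2('bb'): parent n1 fail=0; on 'b' 0 → fail=1;  out ∅∪∅=∅
  n8('ad'): parent n7 fail=0; on 'd' 0 → fail=0;  out ∅∪∅=∅
  n3('bbd'): parent n2 fail=1; on 'd' 1→0 → fail=0;  out ∅∪∅=∅
  n9('add'): parent n8 fail=0; on 'd' 0 → fail=0;  out ∅∪∅=∅
  n4('bbdb'): parent n3 fail=0; on 'b' 0 → fail=1;  out ∅∪∅=∅
  n10('adda'): parent n9 fail=0; on 'a' 0 → fail=7;  out {1}∪∅={1}
  n5('bbdbd'): parent n4 fail=1; on 'd' 1→0 → fail=0;  out ∅∪∅=∅
  n6('bbdbdc'): parent n5 fail=0; on 'c' 0 → fail=0;  out {0}∪∅={0}

Run:
pos 0 'd': at 0
pos 1 'd': at 0
pos 2 'b': at 1
pos 3 'a': at 7 (via fail)
pos 4 'd': at 8
pos 5 'd': at 9
pos 6 'a': at 10  ** P1@[3:6]
pos 7 'a': at 7 (via fail)
pos 8 'd': at 8
pos 9 'd': at 9
pos 10 'a': at 10  ** P1@[7:10]
pos 11 'b': at 1 (via fail)
pos 12 'b': at 2
pos 13 'd': at 3
pos 14 'b': at 4
pos 15 'd': at 5
pos 16 'c': at 6  ** P0@[11:16]
pos 17 'c': at 0 (via fail)
pos 18 'a': at 7
pos 19 'c': at 0 (via fail)
pos 20 'b': at 1
pos 21 'b': at 2
pos 22 'd': at 3
pos 23 'b': at 4
pos 24 'd': at 5
pos 25 'c': at 6  ** P0@[20:25]
pos 26 'b': at 1 (via fail)
pos 27 'd': at 0 (via fail)
pos 28 'a': at 7
pos 29 'd': at 8
pos 30 'd': at 9
pos 31 'a': at 10  ** P1@[28:31]
pos 32 'c': at 0 (via fail)
pos 33 'b': at 1
pos 34 'c': at 0 (via fail)
pos 35 'b': at 1
pos 36 'b': at 2
pos 37 'd': at 3
pos 38 'b': at 4
pos 39 'd': at 5
pos 40 'c': at 6  ** P0@[35:40]
pos 41 'a': at 7 (via fail)
pos 42 'b': at 1 (via fail)
pos 43 'b': at 2
pos 44 'd': at 3
pos 45 'b': at 4
pos 46 'd': at 5
pos 47 'c': at 6  ** P0@[42:47]
pos 48 'b': at 1 (via fail)
pos 49 'b': at 2

Result: [[6,1],[10,1],[16,0],[25,0],[31,1],[40,0],[47,0]]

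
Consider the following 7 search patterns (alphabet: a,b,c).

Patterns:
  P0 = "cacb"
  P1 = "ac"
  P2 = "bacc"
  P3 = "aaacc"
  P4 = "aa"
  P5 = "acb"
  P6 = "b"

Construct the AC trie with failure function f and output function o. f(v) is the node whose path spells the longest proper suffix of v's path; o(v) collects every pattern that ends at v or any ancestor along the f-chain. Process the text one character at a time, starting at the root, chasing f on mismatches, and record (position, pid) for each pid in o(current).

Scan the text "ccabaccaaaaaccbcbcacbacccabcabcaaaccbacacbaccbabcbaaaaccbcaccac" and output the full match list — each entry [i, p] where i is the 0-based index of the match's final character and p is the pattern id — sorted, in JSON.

Build automaton:
Trie nodes:
  n0 'ε': a→5 b→7 c→1
  n1 'c': a→2
  n2 'ca': c→3
  n3 'cac': b→4
  n4 'cacb': ·  [P0 ends]
  n5 'a': a→11 c→6
  n6 'ac': b→15  [P1 ends]
  n7 'b': a→8  [P6 ends]
  n8 'ba': c→9
  n9 'bac': c→10
  n10 'bacc': ·  [P2 ends]
  n11 'aa': a→12  [P4 ends]
  n12 'aaa': c→13
  n13 'aaac': c→14
  n14 'aaacc': ·  [P3 ends]
  n15 'acb': ·  [P5 ends]

BFS fail/out derivation:
  n1('c'): parent n0 fail=0; on 'c' 0 → fail=0;  out ∅∪∅=∅
  n5('a'): parent n0 fail=0; on 'a' 0 → fail=0;  out ∅∪∅=∅
  n7('b'): parent n0 fail=0; on 'b' 0 → fail=0;  out {6}∪∅={6}
  n2('ca'): parent n1 fail=0; on 'a' 0 → fail=5;  out ∅∪∅=∅
  n6('ac'): parent n5 fail=0; on 'c' 0 → fail=1;  out {1}∪∅={1}
  n8('ba'): parent n7 fail=0; on 'a' 0 → fail=5;  out ∅∪∅=∅
  n11('aa'): parent n5 fail=0; on 'a' 0 → fail=5;  out {4}∪∅={4}
  n3('cac'): parent n2 fail=5; on 'c' 5 → fail=6;  out ∅∪{1}={1}
  n9('bac'): parent n8 fail=5; on 'c' 5 → fail=6;  out ∅∪{1}={1}
  n12('aaa'): parent n11 fail=5; on 'a' 5 → fail=11;  out ∅∪{4}={4}
  n15('acb'): parent n6 fail=1; on 'b' 1→0 → fail=7;  out {5}∪{6}={5,6}
  n4('cacb'): parent n3 fail=6; on 'b' 6 → fail=15;  out {0}∪{5,6}={0,5,6}
  n10('bacc'): parent n9 fail=6; on 'c' 6→1→0 → fail=1;  out {2}∪∅={2}
  n13('aaac'): parent n12 fail=11; on 'c' 11→5 → fail=6;  out ∅∪{1}={1}
  n14('aaacc'): parent n13 fail=6; on 'c' 6→1→0 → fail=1;  out {3}∪∅={3}

Text stream:
i=0 'c': node 0→1
i=1 'c': node 1→1 (via fail)
i=2 'a': node 1→2
i=3 'b': node 2→7 (via fail)  emit P6@[3:3]
i=4 'a': node 7→8
i=5 'c': node 8→9  emit P1@[4:5]
i=6 'c': node 9→10  emit P2@[3:6]
i=7 'a': node 10→2 (via fail)
i=8 'a': node 2→11 (via fail)  emit P4@[7:8]
i=9 'a': node 11→12  emit P4@[8:9]
i=10 'a': node 12→12 (via fail)  emit P4@[9:10]
i=11 'a': node 12→12 (via fail)  emit P4@[10:11]
i=12 'c': node 12→13  emit P1@[11:12]
i=13 'c': node 13→14  emit P3@[9:13]
i=14 'b': node 14→7 (via fail)  emit P6@[14:14]
i=15 'c': node 7→1 (via fail)
i=16 'b': node 1→7 (via fail)  emit P6@[16:16]
i=17 'c': node 7→1 (via fail)
i=18 'a': node 1→2
i=19 'c': node 2→3  emit P1@[18:19]
i=20 'b': node 3→4  emit P0@[17:20],P5@[18:20],P6@[20:20]
i=21 'a': node 4→8 (via fail)
i=22 'c': node 8→9  emit P1@[21:22]
i=23 'c': node 9→10  emit P2@[20:23]
i=24 'c': node 10→1 (via fail)
i=25 'a': node 1→2
i=26 'b': node 2→7 (via fail)  emit P6@[26:26]
i=27 'c': node 7→1 (via fail)
i=28 'a': node 1→2
i=29 'b': node 2→7 (via fail)  emit P6@[29:29]
i=30 'c': node 7→1 (via fail)
i=31 'a': node 1→2
i=32 'a': node 2→11 (via fail)  emit P4@[31:32]
i=33 'a': node 11→12  emit P4@[32:33]
i=34 'c': node 12→13  emit P1@[33:34]
i=35 'c': node 13→14  emit P3@[31:35]
i=36 'b': node 14→7 (via fail)  emit P6@[36:36]
i=37 'a': node 7→8
i=38 'c': node 8→9  emit P1@[37:38]
i=39 'a': node 9→2 (via fail)
i=40 'c': node 2→3  emit P1@[39:40]
i=41 'b': node 3→4  emit P0@[38:41],P5@[39:41],P6@[41:41]
i=42 'a': node 4→8 (via fail)
i=43 'c': node 8→9  emit P1@[42:43]
i=44 'c': node 9→10  emit P2@[41:44]
i=45 'b': node 10→7 (via fail)  emit P6@[45:45]
i=46 'a': node 7→8
i=47 'b': node 8→7 (via fail)  emit P6@[47:47]
i=48 'c': node 7→1 (via fail)
i=49 'b': node 1→7 (via fail)  emit P6@[49:49]
i=50 'a': node 7→8
i=51 'a': node 8→11 (via fail)  emit P4@[50:51]
i=52 'a': node 11→12  emit P4@[51:52]
i=53 'a': node 12→12 (via fail)  emit P4@[52:53]
i=54 'c': node 12→13  emit P1@[53:54]
i=55 'c': node 13→14  emit P3@[51:55]
i=56 'b': node 14→7 (via fail)  emit P6@[56:56]
i=57 'c': node 7→1 (via fail)
i=58 'a': node 1→2
i=59 'c': node 2→3  emit P1@[58:59]
i=60 'c': node 3→1 (via fail)
i=61 'a': node 1→2
i=62 'c': node 2→3  emit P1@[61:62]

Matches: [[3,6],[5,1],[6,2],[8,4],[9,4],[10,4],[11,4],[12,1],[13,3],[14,6],[16,6],[19,1],[20,0],[20,5],[20,6],[22,1],[23,2],[26,6],[29,6],[32,4],[33,4],[34,1],[35,3],[36,6],[38,1],[40,1],[41,0],[41,5],[41,6],[43,1],[44,2],[45,6],[47,6],[49,6],[51,4],[52,4],[53,4],[54,1],[55,3],[56,6],[59,1],[62,1]]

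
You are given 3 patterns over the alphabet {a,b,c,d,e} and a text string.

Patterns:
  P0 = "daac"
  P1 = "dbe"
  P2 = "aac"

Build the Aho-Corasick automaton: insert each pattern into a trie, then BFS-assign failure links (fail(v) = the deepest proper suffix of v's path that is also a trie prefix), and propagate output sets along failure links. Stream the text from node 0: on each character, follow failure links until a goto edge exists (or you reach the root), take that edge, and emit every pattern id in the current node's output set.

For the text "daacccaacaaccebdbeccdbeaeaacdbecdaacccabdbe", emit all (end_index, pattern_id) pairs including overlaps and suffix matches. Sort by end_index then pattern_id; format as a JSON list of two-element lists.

Construct AC machine:
Trie (insert patterns):
  n0 'ε': a→7 d→1
  n1 'd': a→2 b→5
  n2 'da': a→3
  n3 'daa': c→4
  n4 'daac': ·  [P0 ends]
  n5 'db': e→6
  n6 'dbe': ·  [P1 ends]
  n7 'a': a→8
  n8 'aa': c→9
  n9 'aac': ·  [P2 ends]

Failure links (BFS by depth):
  n1('d'): parent n0 fail=0; on 'd' 0 → fail=0;  out ∅∪∅=∅
  n7('a'): parent n0 fail=0; on 'a' 0 → fail=0;  out ∅∪∅=∅
  n2('da'): parent n1 fail=0; on 'a' 0 → fail=7;  out ∅∪∅=∅
  n5('db'): parent n1 fail=0; on 'b' 0 → fail=0;  out ∅∪∅=∅
  n8('aa'): parent n7 fail=0; on 'a' 0 → fail=7;  out ∅∪∅=∅
  n3('daa'): parent n2 fail=7; on 'a' 7 → fail=8;  out ∅∪∅=∅
  n6('dbe'): parent n5 fail=0; on 'e' 0 → fail=0;  out {1}∪∅={1}
  n9('aac'): parent n8 fail=7; on 'c' 7→0 → fail=0;  out {2}∪∅={2}
  n4('daac'): parent n3 fail=8; on 'c' 8 → fail=9;  out {0}∪{2}={0,2}

Scan:
[0] read 'd'  n0⇒n1
[1] read 'a'  n1⇒n2
[2] read 'a'  n2⇒n3
[3] read 'c'  n3⇒n4  ** P0@[0:3],P2@[1:3]
[4] read 'c'  n4⇒n0 (fail-walked)
[5] read 'c'  n0⇒n0
[6] read 'a'  n0⇒n7
[7] read 'a'  n7⇒n8
[8] read 'c'  n8⇒n9  ** P2@[6:8]
[9] read 'a'  n9⇒n7 (fail-walked)
[10] read 'a'  n7⇒n8
[11] read 'c'  n8⇒n9  ** P2@[9:11]
[12] read 'c'  n9⇒n0 (fail-walked)
[13] read 'e'  n0⇒n0
[14] read 'b'  n0⇒n0
[15] read 'd'  n0⇒n1
[16] read 'b'  n1⇒n5
[17] read 'e'  n5⇒n6  ** P1@[15:17]
[18] read 'c'  n6⇒n0 (fail-walked)
[19] read 'c'  n0⇒n0
[20] read 'd'  n0⇒n1
[21] read 'b'  n1⇒n5
[22] read 'e'  n5⇒n6  ** P1@[20:22]
[23] read 'a'  n6⇒n7 (fail-walked)
[24] read 'e'  n7⇒n0 (fail-walked)
[25] read 'a'  n0⇒n7
[26] read 'a'  n7⇒n8
[27] read 'c'  n8⇒n9  ** P2@[25:27]
[28] read 'd'  n9⇒n1 (fail-walked)
[29] read 'b'  n1⇒n5
[30] read 'e'  n5⇒n6  ** P1@[28:30]
[31] read 'c'  n6⇒n0 (fail-walked)
[32] read 'd'  n0⇒n1
[33] read 'a'  n1⇒n2
[34] read 'a'  n2⇒n3
[35] read 'c'  n3⇒n4  ** P0@[32:35],P2@[33:35]
[36] read 'c'  n4⇒n0 (fail-walked)
[37] read 'c'  n0⇒n0
[38] read 'a'  n0⇒n7
[39] read 'b'  n7⇒n0 (fail-walked)
[40] read 'd'  n0⇒n1
[41] read 'b'  n1⇒n5
[42] read 'e'  n5⇒n6  ** P1@[40:42]

Matches: [[3,0],[3,2],[8,2],[11,2],[17,1],[22,1],[27,2],[30,1],[35,0],[35,2],[42,1]]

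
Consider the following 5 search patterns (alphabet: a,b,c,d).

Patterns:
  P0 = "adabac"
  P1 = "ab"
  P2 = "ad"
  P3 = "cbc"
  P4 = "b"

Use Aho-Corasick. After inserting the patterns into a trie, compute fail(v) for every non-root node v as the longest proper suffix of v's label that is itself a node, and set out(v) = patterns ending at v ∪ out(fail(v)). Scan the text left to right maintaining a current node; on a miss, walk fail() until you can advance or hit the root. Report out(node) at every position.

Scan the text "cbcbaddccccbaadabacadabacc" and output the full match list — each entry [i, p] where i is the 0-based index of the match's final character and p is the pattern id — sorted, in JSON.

Construct AC machine:
Trie (insert patterns):
  0='ε' goto a→1 b→11 c→8
  1='a' goto b→7 d→2
  2='ad' goto a→3  ←P2
  3='ada' goto b→4
  4='adab' goto a→5
  5='adaba' goto c→6
  6='adabac' goto ·  ←P0
  7='ab' goto ·  ←P1
  8='c' goto b→9
  9='cb' goto c→10
  10='cbc' goto ·  ←P3
  11='b' goto ·  ←P4

BFS fail/out derivation:
  fail(1) 'a': from fail(0)=0 chase 'a': 0 ⇒ 0;  out=∅∪out(0)=∅
  fail(8) 'c': from fail(0)=0 chase 'c': 0 ⇒ 0;  out=∅∪out(0)=∅
  fail(11) 'b': from fail(0)=0 chase 'b': 0 ⇒ 0;  out={4}∪out(0)={4}
  fail(2) 'ad': from fail(1)=0 chase 'd': 0 ⇒ 0;  out={2}∪out(0)={2}
  fail(7) 'ab': from fail(1)=0 chase 'b': 0 ⇒ 11;  out={1}∪out(11)={1,4}
  fail(9) 'cb': from fail(8)=0 chase 'b': 0 ⇒ 11;  out=∅∪out(11)={4}
  fail(3) 'ada': from fail(2)=0 chase 'a': 0 ⇒ 1;  out=∅∪out(1)=∅
  fail(10) 'cbc': from fail(9)=11 chase 'c': 11→0 ⇒ 8;  out={3}∪out(8)={3}
  fail(4) 'adab': from fail(3)=1 chase 'b': 1 ⇒ 7;  out=∅∪out(7)={1,4}
  fail(5) 'adaba': from fail(4)=7 chase 'a': 7→11→0 ⇒ 1;  out=∅∪out(1)=∅
  fail(6) 'adabac': from fail(5)=1 chase 'c': 1→0 ⇒ 8;  out={0}∪out(8)={0}

Text stream:
pos 0 'c': at 8
pos 1 'b': at 9  → match P4@[1:1]
pos 2 'c': at 10  → match P3@[0:2]
pos 3 'b': at 9 (via fail)  → match P4@[3:3]
pos 4 'a': at 1 (via fail)
pos 5 'd': at 2  → match P2@[4:5]
pos 6 'd': at 0 (via fail)
pos 7 'c': at 8
pos 8 'c': at 8 (via fail)
pos 9 'c': at 8 (via fail)
pos 10 'c': at 8 (via fail)
pos 11 'b': at 9  → match P4@[11:11]
pos 12 'a': at 1 (via fail)
pos 13 'a': at 1 (via fail)
pos 14 'd': at 2  → match P2@[13:14]
pos 15 'a': at 3
pos 16 'b': at 4  → match P1@[15:16],P4@[16:16]
pos 17 'a': at 5
pos 18 'c': at 6  → match P0@[13:18]
pos 19 'a': at 1 (via fail)
pos 20 'd': at 2  → match P2@[19:20]
pos 21 'a': at 3
pos 22 'b': at 4  → match P1@[21:22],P4@[22:22]
pos 23 'a': at 5
pos 24 'c': at 6  → match P0@[19:24]
pos 25 'c': at 8 (via fail)

Result: [[1,4],[2,3],[3,4],[5,2],[11,4],[14,2],[16,1],[16,4],[18,0],[20,2],[22,1],[22,4],[24,0]]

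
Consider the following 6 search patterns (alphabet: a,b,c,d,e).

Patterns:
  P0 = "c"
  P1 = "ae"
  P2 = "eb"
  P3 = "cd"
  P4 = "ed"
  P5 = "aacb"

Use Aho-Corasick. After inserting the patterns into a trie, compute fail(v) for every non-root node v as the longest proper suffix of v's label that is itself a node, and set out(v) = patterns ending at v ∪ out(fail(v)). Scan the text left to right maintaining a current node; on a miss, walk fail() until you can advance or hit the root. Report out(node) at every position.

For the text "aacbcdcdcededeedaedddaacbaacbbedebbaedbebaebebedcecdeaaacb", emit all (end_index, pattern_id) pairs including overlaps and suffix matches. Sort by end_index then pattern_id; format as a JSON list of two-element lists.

Build automaton:
Trie nodes:
  n0 'ε': a→2 c→1 e→4
  n1 'c': d→6  [P0 ends]
  n2 'a': a→8 e→3
  n3 'ae': ·  [P1 ends]
  n4 'e': b→5 d→7
  n5 'eb': ·  [P2 ends]
  n6 'cd': ·  [P3 ends]
  n7 'ed': ·  [P4 ends]
  n8 'aa': c→9
  n9 'aac': b→10
  n10 'aacb': ·  [P5 ends]

BFS fail/out derivation:
  n1('c'): parent n0 fail=0; on 'c' 0 → fail=0;  out {0}∪∅={0}
  n2('a'): parent n0 fail=0; on 'a' 0 → fail=0;  out ∅∪∅=∅
  n4('e'): parent n0 fail=0; on 'e' 0 → fail=0;  out ∅∪∅=∅
  n3('ae'): parent n2 fail=0; on 'e' 0 → fail=4;  out {1}∪∅={1}
  n5('eb'): parent n4 fail=0; on 'b' 0 → fail=0;  out {2}∪∅={2}
  n6('cd'): parent n1 fail=0; on 'd' 0 → fail=0;  out {3}∪∅={3}
  n7('ed'): parent n4 fail=0; on 'd' 0 → fail=0;  out {4}∪∅={4}
  n8('aa'): parent n2 fail=0; on 'a' 0 → fail=2;  out ∅∪∅=∅
  n9('aac'): parent n8 fail=2; on 'c' 2→0 → fail=1;  out ∅∪{0}={0}
  n10('aacb'): parent n9 fail=1; on 'b' 1→0 → fail=0;  out {5}∪∅={5}

Run:
pos 0 'a': at 2
pos 1 'a': at 8
pos 2 'c': at 9  → match P0@[2:2]
pos 3 'b': at 10  → match P5@[0:3]
pos 4 'c': at 1 ·f  → match P0@[4:4]
pos 5 'd': at 6  → match P3@[4:5]
pos 6 'c': at 1 ·f  → match P0@[6:6]
pos 7 'd': at 6  → match P3@[6:7]
pos 8 'c': at 1 ·f  → match P0@[8:8]
pos 9 'e': at 4 ·f
pos 10 'd': at 7  → match P4@[9:10]
pos 11 'e': at 4 ·f
pos 12 'd': at 7  → match P4@[11:12]
pos 13 'e': at 4 ·f
pos 14 'e': at 4 ·f
pos 15 'd': at 7  → match P4@[14:15]
pos 16 'a': at 2 ·f
pos 17 'e': at 3  → match P1@[16:17]
pos 18 'd': at 7 ·f  → match P4@[17:18]
pos 19 'd': at 0 ·f
pos 20 'd': at 0
pos 21 'a': at 2
pos 22 'a': at 8
pos 23 'c': at 9  → match P0@[23:23]
pos 24 'b': at 10  → match P5@[21:24]
pos 25 'a': at 2 ·f
pos 26 'a': at 8
pos 27 'c': at 9  → match P0@[27:27]
pos 28 'b': at 10  → match P5@[25:28]
pos 29 'b': at 0 ·f
pos 30 'e': at 4
pos 31 'd': at 7  → match P4@[30:31]
pos 32 'e': at 4 ·f
pos 33 'b': at 5  → match P2@[32:33]
pos 34 'b': at 0 ·f
pos 35 'a': at 2
pos 36 'e': at 3  → match P1@[35:36]
pos 37 'd': at 7 ·f  → match P4@[36:37]
pos 38 'b': at 0 ·f
pos 39 'e': at 4
pos 40 'b': at 5  → match P2@[39:40]
pos 41 'a': at 2 ·f
pos 42 'e': at 3  → match P1@[41:42]
pos 43 'b': at 5 ·f  → match P2@[42:43]
pos 44 'e': at 4 ·f
pos 45 'b': at 5  → match P2@[44:45]
pos 46 'e': at 4 ·f
pos 47 'd': at 7  → match P4@[46:47]
pos 48 'c': at 1 ·f  → match P0@[48:48]
pos 49 'e': at 4 ·f
pos 50 'c': at 1 ·f  → match P0@[50:50]
pos 51 'd': at 6  → match P3@[50:51]
pos 52 'e': at 4 ·f
pos 53 'a': at 2 ·f
pos 54 'a': at 8
pos 55 'a': at 8 ·f
pos 56 'c': at 9  → match P0@[56:56]
pos 57 'b': at 10  → match P5@[54:57]

All matches (sorted): [[2,0],[3,5],[4,0],[5,3],[6,0],[7,3],[8,0],[10,4],[12,4],[15,4],[17,1],[18,4],[23,0],[24,5],[27,0],[28,5],[31,4],[33,2],[36,1],[37,4],[40,2],[42,1],[43,2],[45,2],[47,4],[48,0],[50,0],[51,3],[56,0],[57,5]]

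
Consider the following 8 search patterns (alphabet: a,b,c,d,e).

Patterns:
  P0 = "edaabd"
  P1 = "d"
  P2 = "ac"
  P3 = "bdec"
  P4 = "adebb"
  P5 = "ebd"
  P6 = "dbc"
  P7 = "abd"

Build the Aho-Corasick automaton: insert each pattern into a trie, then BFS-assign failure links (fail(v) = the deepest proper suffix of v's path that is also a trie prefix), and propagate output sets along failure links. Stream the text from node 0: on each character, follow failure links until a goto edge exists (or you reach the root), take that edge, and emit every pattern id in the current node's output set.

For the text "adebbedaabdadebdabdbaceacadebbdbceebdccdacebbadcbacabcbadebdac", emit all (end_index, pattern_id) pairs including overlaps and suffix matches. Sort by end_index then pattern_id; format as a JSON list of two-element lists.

Build automaton:
Trie (insert patterns):
  n0 'ε': a→8 b→10 d→7 e→1
  n1 'e': b→18 d→2
  n2 'ed': a→3
  n3 'eda': a→4
  n4 'edaa': b→5
  n5 'edaab': d→6
  n6 'edaabd': ·  ←P0
  n7 'd': b→20  ←P1
  n8 'a': b→22 c→9 d→14
  n9 'ac': ·  ←P2
  n10 'b': d→11
  n11 'bd': e→12
  n12 'bde': c→13
  n13 'bdec': ·  ←P3
  n14 'ad': e→15
  n15 'ade': b→16
  n16 'adeb': b→17
  n17 'adebb': ·  ←P4
  n18 'eb': d→19
  n19 'ebd': ·  ←P5
  n20 'db': c→21
  n21 'dbc': ·  ←P6
  n22 'ab': d→23
  n23 'abd': ·  ←P7

BFS fail/out derivation:
  fail(1) 'e': from fail(0)=0 chase 'e': 0 ⇒ 0;  out=∅∪out(0)=∅
  fail(7) 'd': from fail(0)=0 chase 'd': 0 ⇒ 0;  out={1}∪out(0)={1}
  fail(8) 'a': from fail(0)=0 chase 'a': 0 ⇒ 0;  out=∅∪out(0)=∅
  fail(10) 'b': from fail(0)=0 chase 'b': 0 ⇒ 0;  out=∅∪out(0)=∅
  fail(2) 'ed': from fail(1)=0 chase 'd': 0 ⇒ 7;  out=∅∪out(7)={1}
  fail(9) 'ac': from fail(8)=0 chase 'c': 0 ⇒ 0;  out={2}∪out(0)={2}
  fail(11) 'bd': from fail(10)=0 chase 'd': 0 ⇒ 7;  out=∅∪out(7)={1}
  fail(14) 'ad': from fail(8)=0 chase 'd': 0 ⇒ 7;  out=∅∪out(7)={1}
  fail(18) 'eb': from fail(1)=0 chase 'b': 0 ⇒ 10;  out=∅∪out(10)=∅
  fail(20) 'db': from fail(7)=0 chase 'b': 0 ⇒ 10;  out=∅∪out(10)=∅
  fail(22) 'ab': from fail(8)=0 chase 'b': 0 ⇒ 10;  out=∅∪out(10)=∅
  fail(3) 'eda': from fail(2)=7 chase 'a': 7→0 ⇒ 8;  out=∅∪out(8)=∅
  fail(12) 'bde': from fail(11)=7 chase 'e': 7→0 ⇒ 1;  out=∅∪out(1)=∅
  fail(15) 'ade': from fail(14)=7 chase 'e': 7→0 ⇒ 1;  out=∅∪out(1)=∅
  fail(19) 'ebd': from fail(18)=10 chase 'd': 10 ⇒ 11;  out={5}∪out(11)={1,5}
  fail(21) 'dbc': from fail(20)=10 chase 'c': 10→0 ⇒ 0;  out={6}∪out(0)={6}
  fail(23) 'abd': from fail(22)=10 chase 'd': 10 ⇒ 11;  out={7}∪out(11)={1,7}
  fail(4) 'edaa': from fail(3)=8 chase 'a': 8→0 ⇒ 8;  out=∅∪out(8)=∅
  fail(13) 'bdec': from fail(12)=1 chase 'c': 1→0 ⇒ 0;  out={3}∪out(0)={3}
  fail(16) 'adeb': from fail(15)=1 chase 'b': 1 ⇒ 18;  out=∅∪out(18)=∅
  fail(5) 'edaab': from fail(4)=8 chase 'b': 8 ⇒ 22;  out=∅∪out(22)=∅
  fail(17) 'adebb': from fail(16)=18 chase 'b': 18→10→0 ⇒ 10;  out={4}∪out(10)={4}
  fail(6) 'edaabd': from fail(5)=22 chase 'd': 22 ⇒ 23;  out={0}∪out(23)={0,1,7}

Run:
pos 0 'a': at 8
pos 1 'd': at 14  ** P1@[1:1]
pos 2 'e': at 15
pos 3 'b': at 16
pos 4 'b': at 17  ** P4@[0:4]
pos 5 'e': at 1 (via fail)
pos 6 'd': at 2  ** P1@[6:6]
pos 7 'a': at 3
pos 8 'a': at 4
pos 9 'b': at 5
pos 10 'd': at 6  ** P0@[5:10],P1@[10:10],P7@[8:10]
pos 11 'a': at 8 (via fail)
pos 12 'd': at 14  ** P1@[12:12]
pos 13 'e': at 15
pos 14 'b': at 16
pos 15 'd': at 19 (via fail)  ** P1@[15:15],P5@[13:15]
pos 16 'a': at 8 (via fail)
pos 17 'b': at 22
pos 18 'd': at 23  ** P1@[18:18],P7@[16:18]
pos 19 'b': at 20 (via fail)
pos 20 'a': at 8 (via fail)
pos 21 'c': at 9  ** P2@[20:21]
pos 22 'e': at 1 (via fail)
pos 23 'a': at 8 (via fail)
pos 24 'c': at 9  ** P2@[23:24]
pos 25 'a': at 8 (via fail)
pos 26 'd': at 14  ** P1@[26:26]
pos 27 'e': at 15
pos 28 'b': at 16
pos 29 'b': at 17  ** P4@[25:29]
pos 30 'd': at 11 (via fail)  ** P1@[30:30]
pos 31 'b': at 20 (via fail)
pos 32 'c': at 21  ** P6@[30:32]
pos 33 'e': at 1 (via fail)
pos 34 'e': at 1 (via fail)
pos 35 'b': at 18
pos 36 'd': at 19  ** P1@[36:36],P5@[34:36]
pos 37 'c': at 0 (via fail)
pos 38 'c': at 0
pos 39 'd': at 7  ** P1@[39:39]
pos 40 'a': at 8 (via fail)
pos 41 'c': at 9  ** P2@[40:41]
pos 42 'e': at 1 (via fail)
pos 43 'b': at 18
pos 44 'b': at 10 (via fail)
pos 45 'a': at 8 (via fail)
pos 46 'd': at 14  ** P1@[46:46]
pos 47 'c': at 0 (via fail)
pos 48 'b': at 10
pos 49 'a': at 8 (via fail)
pos 50 'c': at 9  ** P2@[49:50]
pos 51 'a': at 8 (via fail)
pos 52 'b': at 22
pos 53 'c': at 0 (via fail)
pos 54 'b': at 10
pos 55 'a': at 8 (via fail)
pos 56 'd': at 14  ** P1@[56:56]
pos 57 'e': at 15
pos 58 'b': at 16
pos 59 'd': at 19 (via fail)  ** P1@[59:59],P5@[57:59]
pos 60 'a': at 8 (via fail)
pos 61 'c': at 9  ** P2@[60:61]

Matches: [[1,1],[4,4],[6,1],[10,0],[10,1],[10,7],[12,1],[15,1],[15,5],[18,1],[18,7],[21,2],[24,2],[26,1],[29,4],[30,1],[32,6],[36,1],[36,5],[39,1],[41,2],[46,1],[50,2],[56,1],[59,1],[59,5],[61,2]]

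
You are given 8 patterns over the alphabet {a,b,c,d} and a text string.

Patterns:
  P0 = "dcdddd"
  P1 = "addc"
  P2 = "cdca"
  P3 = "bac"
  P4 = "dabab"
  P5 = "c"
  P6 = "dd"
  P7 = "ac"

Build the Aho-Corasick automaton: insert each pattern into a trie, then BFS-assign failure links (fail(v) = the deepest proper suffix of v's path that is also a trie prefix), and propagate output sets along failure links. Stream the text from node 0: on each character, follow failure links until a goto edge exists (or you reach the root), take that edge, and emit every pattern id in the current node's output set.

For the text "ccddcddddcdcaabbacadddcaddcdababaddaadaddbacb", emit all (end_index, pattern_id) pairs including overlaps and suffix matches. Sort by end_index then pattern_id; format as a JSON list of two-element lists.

Build automaton:
Trie nodes:
  n0 'ε': a→7 b→15 c→11 d→1
  n1 'd': a→18 c→2 d→22
  n2 'dc': d→3
  n3 'dcd': d→4
  n4 'dcdd': d→5
  n5 'dcddd': d→6
  n6 'dcdddd': ·  [P0 ends]
  n7 'a': c→23 d→8
  n8 'ad': d→9
  n9 'add': c→10
  n10 'addc': ·  [P1 ends]
  n11 'c': d→12  [P5 ends]
  n12 'cd': c→13
  n13 'cdc': a→14
  n14 'cdca': ·  [P2 ends]
  n15 'b': a→16
  n16 'ba': c→17
  n17 'bac': ·  [P3 ends]
  n18 'da': b→19
  n19 'dab': a→20
  n20 'daba': b→21
  n21 'dabab': ·  [P4 ends]
  n22 'dd': ·  [P6 ends]
  n23 'ac': ·  [P7 ends]

Failure links (BFS by depth):
  fail(1) 'd': from fail(0)=0 chase 'd': 0 ⇒ 0;  out=∅∪out(0)=∅
  fail(7) 'a': from fail(0)=0 chase 'a': 0 ⇒ 0;  out=∅∪out(0)=∅
  fail(11) 'c': from fail(0)=0 chase 'c': 0 ⇒ 0;  out={5}∪out(0)={5}
  fail(15) 'b': from fail(0)=0 chase 'b': 0 ⇒ 0;  out=∅∪out(0)=∅
  fail(2) 'dc': from fail(1)=0 chase 'c': 0 ⇒ 11;  out=∅∪out(11)={5}
  fail(8) 'ad': from fail(7)=0 chase 'd': 0 ⇒ 1;  out=∅∪out(1)=∅
  fail(12) 'cd': from fail(11)=0 chase 'd': 0 ⇒ 1;  out=∅∪out(1)=∅
  fail(16) 'ba': from fail(15)=0 chase 'a': 0 ⇒ 7;  out=∅∪out(7)=∅
  fail(18) 'da': from fail(1)=0 chase 'a': 0 ⇒ 7;  out=∅∪out(7)=∅
  fail(22) 'dd': from fail(1)=0 chase 'd': 0 ⇒ 1;  out={6}∪out(1)={6}
  fail(23) 'ac': from fail(7)=0 chase 'c': 0 ⇒ 11;  out={7}∪out(11)={5,7}
  fail(3) 'dcd': from fail(2)=11 chase 'd': 11 ⇒ 12;  out=∅∪out(12)=∅
  fail(9) 'add': from fail(8)=1 chase 'd': 1 ⇒ 22;  out=∅∪out(22)={6}
  fail(13) 'cdc': from fail(12)=1 chase 'c': 1 ⇒ 2;  out=∅∪out(2)={5}
  fail(17) 'bac': from fail(16)=7 chase 'c': 7 ⇒ 23;  out={3}∪out(23)={3,5,7}
  fail(19) 'dab': from fail(18)=7 chase 'b': 7→0 ⇒ 15;  out=∅∪out(15)=∅
  fail(4) 'dcdd': from fail(3)=12 chase 'd': 12→1 ⇒ 22;  out=∅∪out(22)={6}
  fail(10) 'addc': from fail(9)=22 chase 'c': 22→1 ⇒ 2;  out={1}∪out(2)={1,5}
  fail(14) 'cdca': from fail(13)=2 chase 'a': 2→11→0 ⇒ 7;  out={2}∪out(7)={2}
  fail(20) 'daba': from fail(19)=15 chase 'a': 15 ⇒ 16;  out=∅∪out(16)=∅
  fail(5) 'dcddd': from fail(4)=22 chase 'd': 22→1 ⇒ 22;  out=∅∪out(22)={6}
  fail(21) 'dabab': from fail(20)=16 chase 'b': 16→7→0 ⇒ 15;  out={4}∪out(15)={4}
  fail(6) 'dcdddd': from fail(5)=22 chase 'd': 22→1 ⇒ 22;  out={0}∪out(22)={0,6}

Scan:
[0] read 'c'  n0⇒n11  emit P5@[0:0]
[1] read 'c'  n11⇒n11 ·f  emit P5@[1:1]
[2] read 'd'  n11⇒n12
[3] read 'd'  n12⇒n22 ·f  emit P6@[2:3]
[4] read 'c'  n22⇒n2 ·f  emit P5@[4:4]
[5] read 'd'  n2⇒n3
[6] read 'd'  n3⇒n4  emit P6@[5:6]
[7] read 'd'  n4⇒n5  emit P6@[6:7]
[8] read 'd'  n5⇒n6  emit P0@[3:8],P6@[7:8]
[9] read 'c'  n6⇒n2 ·f  emit P5@[9:9]
[10] read 'd'  n2⇒n3
[11] read 'c'  n3⇒n13 ·f  emit P5@[11:11]
[12] read 'a'  n13⇒n14  emit P2@[9:12]
[13] read 'a'  n14⇒n7 ·f
[14] read 'b'  n7⇒n15 ·f
[15] read 'b'  n15⇒n15 ·f
[16] read 'a'  n15⇒n16
[17] read 'c'  n16⇒n17  emit P3@[15:17],P5@[17:17],P7@[16:17]
[18] read 'a'  n17⇒n7 ·f
[19] read 'd'  n7⇒n8
[20] read 'd'  n8⇒n9  emit P6@[19:20]
[21] read 'd'  n9⇒n22 ·f  emit P6@[20:21]
[22] read 'c'  n22⇒n2 ·f  emit P5@[22:22]
[23] read 'a'  n2⇒n7 ·f
[24] read 'd'  n7⇒n8
[25] read 'd'  n8⇒n9  emit P6@[24:25]
[26] read 'c'  n9⇒n10  emit P1@[23:26],P5@[26:26]
[27] read 'd'  n10⇒n3 ·f
[28] read 'a'  n3⇒n18 ·f
[29] read 'b'  n18⇒n19
[30] read 'a'  n19⇒n20
[31] read 'b'  n20⇒n21  emit P4@[27:31]
[32] read 'a'  n21⇒n16 ·f
[33] read 'd'  n16⇒n8 ·f
[34] read 'd'  n8⇒n9  emit P6@[33:34]
[35] read 'a'  n9⇒n18 ·f
[36] read 'a'  n18⇒n7 ·f
[37] read 'd'  n7⇒n8
[38] read 'a'  n8⇒n18 ·f
[39] read 'd'  n18⇒n8 ·f
[40] read 'd'  n8⇒n9  emit P6@[39:40]
[41] read 'b'  n9⇒n15 ·f
[42] read 'a'  n15⇒n16
[43] read 'c'  n16⇒n17  emit P3@[41:43],P5@[43:43],P7@[42:43]
[44] read 'b'  n17⇒n15 ·f

All matches (sorted): [[0,5],[1,5],[3,6],[4,5],[6,6],[7,6],[8,0],[8,6],[9,5],[11,5],[12,2],[17,3],[17,5],[17,7],[20,6],[21,6],[22,5],[25,6],[26,1],[26,5],[31,4],[34,6],[40,6],[43,3],[43,5],[43,7]]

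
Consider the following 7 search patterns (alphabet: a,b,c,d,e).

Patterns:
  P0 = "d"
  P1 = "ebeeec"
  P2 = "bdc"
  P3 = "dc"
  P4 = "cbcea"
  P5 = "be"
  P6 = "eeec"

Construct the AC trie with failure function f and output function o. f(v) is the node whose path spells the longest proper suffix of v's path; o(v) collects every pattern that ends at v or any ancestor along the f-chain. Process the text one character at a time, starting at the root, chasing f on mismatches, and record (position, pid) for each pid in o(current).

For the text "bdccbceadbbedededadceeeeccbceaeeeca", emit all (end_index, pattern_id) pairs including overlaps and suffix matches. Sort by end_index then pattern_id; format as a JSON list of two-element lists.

Build automaton:
Trie (insert patterns):
  0='ε' goto b→8 c→12 d→1 e→2
  1='d' goto c→11  ←P0
  2='e' goto b→3 e→18
  3='eb' goto e→4
  4='ebe' goto e→5
  5='ebee' goto e→6
  6='ebeee' goto c→7
  7='ebeeec' goto ·  ←P1
  8='b' goto d→9 e→17
  9='bd' goto c→10
  10='bdc' goto ·  ←P2
  11='dc' goto ·  ←P3
  12='c' goto b→13
  13='cb' goto c→14
  14='cbc' goto e→15
  15='cbce' goto a→16
  16='cbcea' goto ·  ←P4
  17='be' goto ·  ←P5
  18='ee' goto e→19
  19='eee' goto c→20
  20='eeec' goto ·  ←P6

BFS fail/out derivation:
  fail(1) 'd': from fail(0)=0 chase 'd': 0 ⇒ 0;  out={0}∪out(0)={0}
  fail(2) 'e': from fail(0)=0 chase 'e': 0 ⇒ 0;  out=∅∪out(0)=∅
  fail(8) 'b': from fail(0)=0 chase 'b': 0 ⇒ 0;  out=∅∪out(0)=∅
  fail(12) 'c': from fail(0)=0 chase 'c': 0 ⇒ 0;  out=∅∪out(0)=∅
  fail(3) 'eb': from fail(2)=0 chase 'b': 0 ⇒ 8;  out=∅∪out(8)=∅
  fail(9) 'bd': from fail(8)=0 chase 'd': 0 ⇒ 1;  out=∅∪out(1)={0}
  fail(11) 'dc': from fail(1)=0 chase 'c': 0 ⇒ 12;  out={3}∪out(12)={3}
  fail(13) 'cb': from fail(12)=0 chase 'b': 0 ⇒ 8;  out=∅∪out(8)=∅
  fail(17) 'be': from fail(8)=0 chase 'e': 0 ⇒ 2;  out={5}∪out(2)={5}
  fail(18) 'ee': from fail(2)=0 chase 'e': 0 ⇒ 2;  out=∅∪out(2)=∅
  fail(4) 'ebe': from fail(3)=8 chase 'e': 8 ⇒ 17;  out=∅∪out(17)={5}
  fail(10) 'bdc': from fail(9)=1 chase 'c': 1 ⇒ 11;  out={2}∪out(11)={2,3}
  fail(14) 'cbc': from fail(13)=8 chase 'c': 8→0 ⇒ 12;  out=∅∪out(12)=∅
  fail(19) 'eee': from fail(18)=2 chase 'e': 2 ⇒ 18;  out=∅∪out(18)=∅
  fail(5) 'ebee': from fail(4)=17 chase 'e': 17→2 ⇒ 18;  out=∅∪out(18)=∅
  fail(15) 'cbce': from fail(14)=12 chase 'e': 12→0 ⇒ 2;  out=∅∪out(2)=∅
  fail(20) 'eeec': from fail(19)=18 chase 'c': 18→2→0 ⇒ 12;  out={6}∪out(12)={6}
  fail(6) 'ebeee': from fail(5)=18 chase 'e': 18 ⇒ 19;  out=∅∪out(19)=∅
  fail(16) 'cbcea': from fail(15)=2 chase 'a': 2→0 ⇒ 0;  out={4}∪out(0)={4}
  fail(7) 'ebeeec': from fail(6)=19 chase 'c': 19 ⇒ 20;  out={1}∪out(20)={1,6}

Scan:
i=0 'b': node 0→8
i=1 'd': node 8→9  → match P0@[1:1]
i=2 'c': node 9→10  → match P2@[0:2],P3@[1:2]
i=3 'c': node 10→12 ·f
i=4 'b': node 12→13
i=5 'c': node 13→14
i=6 'e': node 14→15
i=7 'a': node 15→16  → match P4@[3:7]
i=8 'd': node 16→1 ·f  → match P0@[8:8]
i=9 'b': node 1→8 ·f
i=10 'b': node 8→8 ·f
i=11 'e': node 8→17  → match P5@[10:11]
i=12 'd': node 17→1 ·f  → match P0@[12:12]
i=13 'e': node 1→2 ·f
i=14 'd': node 2→1 ·f  → match P0@[14:14]
i=15 'e': node 1→2 ·f
i=16 'd': node 2→1 ·f  → match P0@[16:16]
i=17 'a': node 1→0 ·f
i=18 'd': node 0→1  → match P0@[18:18]
i=19 'c': node 1→11  → match P3@[18:19]
i=20 'e': node 11→2 ·f
i=21 'e': node 2→18
i=22 'e': node 18→19
i=23 'e': node 19→19 ·f
i=24 'c': node 19→20  → match P6@[21:24]
i=25 'c': node 20→12 ·f
i=26 'b': node 12→13
i=27 'c': node 13→14
i=28 'e': node 14→15
i=29 'a': node 15→16  → match P4@[25:29]
i=30 'e': node 16→2 ·f
i=31 'e': node 2→18
i=32 'e': node 18→19
i=33 'c': node 19→20  → match P6@[30:33]
i=34 'a': node 20→0 ·f

All matches (sorted): [[1,0],[2,2],[2,3],[7,4],[8,0],[11,5],[12,0],[14,0],[16,0],[18,0],[19,3],[24,6],[29,4],[33,6]]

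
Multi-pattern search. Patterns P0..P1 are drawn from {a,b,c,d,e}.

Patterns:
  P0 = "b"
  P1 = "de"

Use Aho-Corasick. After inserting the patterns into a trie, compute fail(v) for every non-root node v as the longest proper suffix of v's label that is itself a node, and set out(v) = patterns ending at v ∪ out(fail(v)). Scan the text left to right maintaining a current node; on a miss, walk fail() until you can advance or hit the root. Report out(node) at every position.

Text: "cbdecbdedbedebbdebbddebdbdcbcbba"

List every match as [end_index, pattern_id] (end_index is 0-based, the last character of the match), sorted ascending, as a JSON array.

Construct AC machine:
Trie nodes:
  0='ε' goto b→1 d→2
  1='b' goto ·  ←P0
  2='d' goto e→3
  3='de' goto ·  ←P1

Failure links (BFS by depth):
  fail(1) 'b': from fail(0)=0 chase 'b': 0 ⇒ 0;  out={0}∪out(0)={0}
  fail(2) 'd': from fail(0)=0 chase 'd': 0 ⇒ 0;  out=∅∪out(0)=∅
  fail(3) 'de': from fail(2)=0 chase 'e': 0 ⇒ 0;  out={1}∪out(0)={1}

Run:
pos 0 'c': at 0
pos 1 'b': at 1  → match P0@[1:1]
pos 2 'd': at 2 (via fail)
pos 3 'e': at 3  → match P1@[2:3]
pos 4 'c': at 0 (via fail)
pos 5 'b': at 1  → match P0@[5:5]
pos 6 'd': at 2 (via fail)
pos 7 'e': at 3  → match P1@[6:7]
pos 8 'd': at 2 (via fail)
pos 9 'b': at 1 (via fail)  → match P0@[9:9]
pos 10 'e': at 0 (via fail)
pos 11 'd': at 2
pos 12 'e': at 3  → match P1@[11:12]
pos 13 'b': at 1 (via fail)  → match P0@[13:13]
pos 14 'b': at 1 (via fail)  → match P0@[14:14]
pos 15 'd': at 2 (via fail)
pos 16 'e': at 3  → match P1@[15:16]
pos 17 'b': at 1 (via fail)  → match P0@[17:17]
pos 18 'b': at 1 (via fail)  → match P0@[18:18]
pos 19 'd': at 2 (via fail)
pos 20 'd': at 2 (via fail)
pos 21 'e': at 3  → match P1@[20:21]
pos 22 'b': at 1 (via fail)  → match P0@[22:22]
pos 23 'd': at 2 (via fail)
pos 24 'b': at 1 (via fail)  → match P0@[24:24]
pos 25 'd': at 2 (via fail)
pos 26 'c': at 0 (via fail)
pos 27 'b': at 1  → match P0@[27:27]
pos 28 'c': at 0 (via fail)
pos 29 'b': at 1  → match P0@[29:29]
pos 30 'b': at 1 (via fail)  → match P0@[30:30]
pos 31 'a': at 0 (via fail)

Result: [[1,0],[3,1],[5,0],[7,1],[9,0],[12,1],[13,0],[14,0],[16,1],[17,0],[18,0],[21,1],[22,0],[24,0],[27,0],[29,0],[30,0]]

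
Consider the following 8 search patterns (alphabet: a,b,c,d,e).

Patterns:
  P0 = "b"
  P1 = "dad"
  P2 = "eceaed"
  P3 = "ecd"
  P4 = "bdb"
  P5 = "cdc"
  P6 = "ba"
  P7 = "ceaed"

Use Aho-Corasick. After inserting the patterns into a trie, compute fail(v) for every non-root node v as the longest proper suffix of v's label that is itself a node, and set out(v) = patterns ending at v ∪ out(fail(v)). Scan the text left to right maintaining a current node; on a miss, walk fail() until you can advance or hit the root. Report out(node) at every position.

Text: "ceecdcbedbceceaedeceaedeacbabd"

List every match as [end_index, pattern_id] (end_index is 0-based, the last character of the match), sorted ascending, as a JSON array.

Construct AC machine:
Trie (insert patterns):
  n0 'ε': b→1 c→14 d→2 e→5
  n1 'b': a→17 d→12  ←P0
  n2 'd': a→3
  n3 'da': d→4
  n4 'dad': ·  ←P1
  n5 'e': c→6
  n6 'ec': d→11 e→7
  n7 'ece': a→8
  n8 'ecea': e→9
  n9 'eceae': d→10
  n10 'eceaed': ·  ←P2
  n11 'ecd': ·  ←P3
  n12 'bd': b→13
  n13 'bdb': ·  ←P4
  n14 'c': d→15 e→18
  n15 'cd': c→16
  n16 'cdc': ·  ←P5
  n17 'ba': ·  ←P6
  n18 'ce': a→19
  n19 'cea': e→20
  n20 'ceae': d→21
  n21 'ceaed': ·  ←P7

Failure links (BFS by depth):
  n1('b'): parent n0 fail=0; on 'b' 0 → fail=0;  out {0}∪∅={0}
  n2('d'): parent n0 fail=0; on 'd' 0 → fail=0;  out ∅∪∅=∅
  n5('e'): parent n0 fail=0; on 'e' 0 → fail=0;  out ∅∪∅=∅
  n14('c'): parent n0 fail=0; on 'c' 0 → fail=0;  out ∅∪∅=∅
  n3('da'): parent n2 fail=0; on 'a' 0 → fail=0;  out ∅∪∅=∅
  n6('ec'): parent n5 fail=0; on 'c' 0 → fail=14;  out ∅∪∅=∅
  n12('bd'): parent n1 fail=0; on 'd' 0 → fail=2;  out ∅∪∅=∅
  n15('cd'): parent n14 fail=0; on 'd' 0 → fail=2;  out ∅∪∅=∅
  n17('ba'): parent n1 fail=0; on 'a' 0 → fail=0;  out {6}∪∅={6}
  n18('ce'): parent n14 fail=0; on 'e' 0 → fail=5;  out ∅∪∅=∅
  n4('dad'): parent n3 fail=0; on 'd' 0 → fail=2;  out {1}∪∅={1}
  n7('ece'): parent n6 fail=14; on 'e' 14 → fail=18;  out ∅∪∅=∅
  n11('ecd'): parent n6 fail=14; on 'd' 14 → fail=15;  out {3}∪∅={3}
  n13('bdb'): parent n12 fail=2; on 'b' 2→0 → fail=1;  out {4}∪{0}={0,4}
  n16('cdc'): parent n15 fail=2; on 'c' 2→0 → fail=14;  out {5}∪∅={5}
  n19('cea'): parent n18 fail=5; on 'a' 5→0 → fail=0;  out ∅∪∅=∅
  n8('ecea'): parent n7 fail=18; on 'a' 18 → fail=19;  out ∅∪∅=∅
  n20('ceae'): parent n19 fail=0; on 'e' 0 → fail=5;  out ∅∪∅=∅
  n9('eceae'): parent n8 fail=19; on 'e' 19 → fail=20;  out ∅∪∅=∅
  n21('ceaed'): parent n20 fail=5; on 'd' 5→0 → fail=2;  out {7}∪∅={7}
  n10('eceaed'): parent n9 fail=20; on 'd' 20 → fail=21;  out {2}∪{7}={2,7}

Scan:
pos 0 'c': at 14
pos 1 'e': at 18
pos 2 'e': at 5 (fail-walked)
pos 3 'c': at 6
pos 4 'd': at 11  emit P3@[2:4]
pos 5 'c': at 16 (fail-walked)  emit P5@[3:5]
pos 6 'b': at 1 (fail-walked)  emit P0@[6:6]
pos 7 'e': at 5 (fail-walked)
pos 8 'd': at 2 (fail-walked)
pos 9 'b': at 1 (fail-walked)  emit P0@[9:9]
pos 10 'c': at 14 (fail-walked)
pos 11 'e': at 18
pos 12 'c': at 6 (fail-walked)
pos 13 'e': at 7
pos 14 'a': at 8
pos 15 'e': at 9
pos 16 'd': at 10  emit P2@[11:16],P7@[12:16]
pos 17 'e': at 5 (fail-walked)
pos 18 'c': at 6
pos 19 'e': at 7
pos 20 'a': at 8
pos 21 'e': at 9
pos 22 'd': at 10  emit P2@[17:22],P7@[18:22]
pos 23 'e': at 5 (fail-walked)
pos 24 'a': at 0 (fail-walked)
pos 25 'c': at 14
pos 26 'b': at 1 (fail-walked)  emit P0@[26:26]
pos 27 'a': at 17  emit P6@[26:27]
pos 28 'b': at 1 (fail-walked)  emit P0@[28:28]
pos 29 'd': at 12

Matches: [[4,3],[5,5],[6,0],[9,0],[16,2],[16,7],[22,2],[22,7],[26,0],[27,6],[28,0]]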